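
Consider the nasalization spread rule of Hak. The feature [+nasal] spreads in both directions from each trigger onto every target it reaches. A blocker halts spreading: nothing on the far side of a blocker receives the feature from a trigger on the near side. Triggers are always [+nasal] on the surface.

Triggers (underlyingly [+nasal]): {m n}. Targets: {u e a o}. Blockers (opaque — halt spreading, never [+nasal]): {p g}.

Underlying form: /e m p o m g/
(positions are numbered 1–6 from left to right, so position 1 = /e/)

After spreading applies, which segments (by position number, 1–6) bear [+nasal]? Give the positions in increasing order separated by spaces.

1 2 4 5

From /m/ at 2 rightward: 3 /p/ blocks.
From /m/ at 2 leftward: 1 /e/ → [+nasal]; word edge.
From /m/ at 5 rightward: 6 /g/ blocks.
From /m/ at 5 leftward: 4 /o/ → [+nasal]; 3 /p/ blocks.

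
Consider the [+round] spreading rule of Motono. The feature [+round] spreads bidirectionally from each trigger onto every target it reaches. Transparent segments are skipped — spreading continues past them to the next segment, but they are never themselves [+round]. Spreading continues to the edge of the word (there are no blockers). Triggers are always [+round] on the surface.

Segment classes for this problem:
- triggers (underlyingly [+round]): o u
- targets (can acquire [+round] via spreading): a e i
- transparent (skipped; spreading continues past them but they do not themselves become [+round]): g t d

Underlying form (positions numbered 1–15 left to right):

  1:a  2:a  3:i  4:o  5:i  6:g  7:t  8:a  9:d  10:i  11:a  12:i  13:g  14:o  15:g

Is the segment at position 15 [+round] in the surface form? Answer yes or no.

From /o/ at 4 rightward: 5 /i/ → [+round]; 6 /g/ transparent; 7 /t/ transparent; 8 /a/ → [+round]; 9 /d/ transparent; 10 /i/ → [+round]; 11 /a/ → [+round]; 12 /i/ → [+round]; 13 /g/ transparent; 14 /o/ is itself a trigger — this domain ends here.
From /o/ at 4 leftward: 3 /i/ → [+round]; 2 /a/ → [+round]; 1 /a/ → [+round]; word edge.
From /o/ at 14 rightward: 15 /g/ transparent; word edge.
From /o/ at 14 leftward: 13 /g/ transparent; 12 /i/ → [+round]; 11 /a/ → [+round]; 10 /i/ → [+round]; 9 /d/ transparent; 8 /a/ → [+round]; 7 /t/ transparent; 6 /g/ transparent; 5 /i/ → [+round]; 4 /o/ is itself a trigger — this domain ends here.
[+round] positions on the surface: 1 2 3 4 5 8 10 11 12 14.

no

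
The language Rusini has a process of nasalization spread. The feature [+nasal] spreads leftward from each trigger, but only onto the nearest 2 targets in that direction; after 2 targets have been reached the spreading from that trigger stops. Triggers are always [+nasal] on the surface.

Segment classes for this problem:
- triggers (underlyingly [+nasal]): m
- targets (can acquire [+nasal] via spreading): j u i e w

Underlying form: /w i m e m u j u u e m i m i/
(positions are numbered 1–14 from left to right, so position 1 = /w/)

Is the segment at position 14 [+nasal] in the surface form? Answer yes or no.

From /m/ at 3 leftward: 2 /i/ → [+nasal]; 1 /w/ → [+nasal]; bound reached.
From /m/ at 5 leftward: 4 /e/ → [+nasal]; 3 /m/ is itself a trigger — this domain ends here.
From /m/ at 11 leftward: 10 /e/ → [+nasal]; 9 /u/ → [+nasal]; bound reached.
From /m/ at 13 leftward: 12 /i/ → [+nasal]; 11 /m/ is itself a trigger — this domain ends here.
Targets with no active source: positions 6 7 8 14 stay [-nasal].
[+nasal] positions on the surface: 1 2 3 4 5 9 10 11 12 13.

no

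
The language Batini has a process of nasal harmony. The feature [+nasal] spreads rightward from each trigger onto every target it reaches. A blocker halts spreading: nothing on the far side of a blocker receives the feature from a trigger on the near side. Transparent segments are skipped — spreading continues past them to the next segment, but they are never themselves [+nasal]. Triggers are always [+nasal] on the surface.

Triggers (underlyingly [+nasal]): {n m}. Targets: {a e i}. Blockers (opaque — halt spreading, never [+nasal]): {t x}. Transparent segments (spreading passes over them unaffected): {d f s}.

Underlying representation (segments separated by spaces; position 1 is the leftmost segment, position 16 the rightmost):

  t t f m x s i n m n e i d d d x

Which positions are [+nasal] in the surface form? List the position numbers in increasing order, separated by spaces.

4 8 9 10 11 12

From /m/ at 4 rightward: 5 /x/ blocks.
From /n/ at 8 rightward: 9 /m/ is itself a trigger — this domain ends here.
From /m/ at 9 rightward: 10 /n/ is itself a trigger — this domain ends here.
From /n/ at 10 rightward: 11 /e/ → [+nasal]; 12 /i/ → [+nasal]; 13 /d/ transparent; 14 /d/ transparent; 15 /d/ transparent; 16 /x/ blocks.
Target with no active source: position 7 stays [-nasal].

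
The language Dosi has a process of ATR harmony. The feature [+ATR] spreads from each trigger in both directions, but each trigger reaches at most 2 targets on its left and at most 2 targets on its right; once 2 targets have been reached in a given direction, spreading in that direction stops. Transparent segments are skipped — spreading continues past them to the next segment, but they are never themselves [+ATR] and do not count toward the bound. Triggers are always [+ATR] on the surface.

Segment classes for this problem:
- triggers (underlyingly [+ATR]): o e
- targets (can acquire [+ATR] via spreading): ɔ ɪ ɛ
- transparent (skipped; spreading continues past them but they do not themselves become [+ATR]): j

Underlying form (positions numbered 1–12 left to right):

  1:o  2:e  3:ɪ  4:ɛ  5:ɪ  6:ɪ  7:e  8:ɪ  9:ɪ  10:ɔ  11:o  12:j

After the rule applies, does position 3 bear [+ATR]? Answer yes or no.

yes

From /o/ at 1 rightward: 2 /e/ is itself a trigger — this domain ends here.
From /o/ at 1 leftward: word edge.
From /e/ at 2 rightward: 3 /ɪ/ → [+ATR]; 4 /ɛ/ → [+ATR]; bound reached.
From /e/ at 2 leftward: 1 /o/ is itself a trigger — this domain ends here.
From /e/ at 7 rightward: 8 /ɪ/ → [+ATR]; 9 /ɪ/ → [+ATR]; bound reached.
From /e/ at 7 leftward: 6 /ɪ/ → [+ATR]; 5 /ɪ/ → [+ATR]; bound reached.
From /o/ at 11 rightward: 12 /j/ transparent; word edge.
From /o/ at 11 leftward: 10 /ɔ/ → [+ATR]; 9 /ɪ/ → [+ATR]; bound reached.
[+ATR] positions on the surface: 1 2 3 4 5 6 7 8 9 10 11.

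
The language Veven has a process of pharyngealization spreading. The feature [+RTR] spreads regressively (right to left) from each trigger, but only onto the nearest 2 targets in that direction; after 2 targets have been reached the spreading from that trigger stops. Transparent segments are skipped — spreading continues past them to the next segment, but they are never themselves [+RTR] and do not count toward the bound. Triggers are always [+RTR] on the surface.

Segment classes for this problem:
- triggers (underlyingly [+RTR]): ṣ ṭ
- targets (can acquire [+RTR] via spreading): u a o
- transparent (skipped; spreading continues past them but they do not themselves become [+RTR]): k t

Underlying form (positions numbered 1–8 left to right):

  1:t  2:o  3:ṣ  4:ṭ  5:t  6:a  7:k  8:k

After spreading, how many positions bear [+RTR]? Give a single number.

3

From /ṣ/ at 3 leftward: 2 /o/ → [+RTR]; 1 /t/ transparent; word edge.
From /ṭ/ at 4 leftward: 3 /ṣ/ is itself a trigger — this domain ends here.
Target with no active source: position 6 stays [-emphatic].
[+RTR] positions on the surface: 2 3 4.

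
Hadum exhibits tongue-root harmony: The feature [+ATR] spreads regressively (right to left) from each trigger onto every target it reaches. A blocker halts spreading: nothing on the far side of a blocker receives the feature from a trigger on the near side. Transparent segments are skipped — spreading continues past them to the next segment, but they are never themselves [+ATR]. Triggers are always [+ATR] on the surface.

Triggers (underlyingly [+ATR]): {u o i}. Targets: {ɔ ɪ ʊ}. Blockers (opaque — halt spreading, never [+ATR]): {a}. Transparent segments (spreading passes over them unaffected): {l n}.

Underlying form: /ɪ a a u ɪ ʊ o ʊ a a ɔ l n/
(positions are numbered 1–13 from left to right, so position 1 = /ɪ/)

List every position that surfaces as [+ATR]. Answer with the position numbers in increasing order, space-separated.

From /u/ at 4 leftward: 3 /a/ blocks.
From /o/ at 7 leftward: 6 /ʊ/ → [+ATR]; 5 /ɪ/ → [+ATR]; 4 /u/ is itself a trigger — this domain ends here.
Targets with no active source: positions 1 8 11 stay [-ATR].

4 5 6 7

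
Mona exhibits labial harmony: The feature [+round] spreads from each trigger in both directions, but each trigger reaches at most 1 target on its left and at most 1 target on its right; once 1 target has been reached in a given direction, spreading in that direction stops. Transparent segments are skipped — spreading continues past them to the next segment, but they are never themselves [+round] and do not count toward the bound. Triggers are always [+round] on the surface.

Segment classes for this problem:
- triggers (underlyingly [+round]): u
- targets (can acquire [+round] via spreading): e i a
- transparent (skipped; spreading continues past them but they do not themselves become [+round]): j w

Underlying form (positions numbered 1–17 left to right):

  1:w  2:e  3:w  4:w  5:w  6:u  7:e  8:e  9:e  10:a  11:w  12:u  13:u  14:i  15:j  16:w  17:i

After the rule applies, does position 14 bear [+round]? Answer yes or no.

From /u/ at 6 rightward: 7 /e/ → [+round]; bound reached.
From /u/ at 6 leftward: 5 /w/ transparent; 4 /w/ transparent; 3 /w/ transparent; 2 /e/ → [+round]; bound reached.
From /u/ at 12 rightward: 13 /u/ is itself a trigger — this domain ends here.
From /u/ at 12 leftward: 11 /w/ transparent; 10 /a/ → [+round]; bound reached.
From /u/ at 13 rightward: 14 /i/ → [+round]; bound reached.
From /u/ at 13 leftward: 12 /u/ is itself a trigger — this domain ends here.
Targets with no active source: positions 8 9 17 stay [-round].
[+round] positions on the surface: 2 6 7 10 12 13 14.

yes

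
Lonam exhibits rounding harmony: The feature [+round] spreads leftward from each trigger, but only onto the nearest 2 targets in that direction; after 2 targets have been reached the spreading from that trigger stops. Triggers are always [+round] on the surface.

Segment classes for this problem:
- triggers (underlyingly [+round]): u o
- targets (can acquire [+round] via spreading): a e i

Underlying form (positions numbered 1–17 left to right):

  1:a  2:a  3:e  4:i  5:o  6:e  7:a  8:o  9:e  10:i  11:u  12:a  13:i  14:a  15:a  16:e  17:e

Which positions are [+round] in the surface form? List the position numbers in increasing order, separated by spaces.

3 4 5 6 7 8 9 10 11

From /o/ at 5 leftward: 4 /i/ → [+round]; 3 /e/ → [+round]; bound reached.
From /o/ at 8 leftward: 7 /a/ → [+round]; 6 /e/ → [+round]; bound reached.
From /u/ at 11 leftward: 10 /i/ → [+round]; 9 /e/ → [+round]; bound reached.
Targets with no active source: positions 1 2 12 13 14 15 16 17 stay [-round].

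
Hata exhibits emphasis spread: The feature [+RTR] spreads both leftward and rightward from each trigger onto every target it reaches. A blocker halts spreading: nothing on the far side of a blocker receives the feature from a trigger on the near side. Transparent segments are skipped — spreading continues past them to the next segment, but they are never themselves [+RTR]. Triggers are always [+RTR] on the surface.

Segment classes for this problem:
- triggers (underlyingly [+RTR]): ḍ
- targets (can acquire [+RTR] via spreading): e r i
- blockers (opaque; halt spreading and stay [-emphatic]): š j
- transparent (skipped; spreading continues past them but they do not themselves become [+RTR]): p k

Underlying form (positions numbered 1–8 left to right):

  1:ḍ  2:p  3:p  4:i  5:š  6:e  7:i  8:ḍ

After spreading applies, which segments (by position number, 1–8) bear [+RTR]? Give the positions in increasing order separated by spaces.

1 4 6 7 8

From /ḍ/ at 1 rightward: 2 /p/ transparent; 3 /p/ transparent; 4 /i/ → [+RTR]; 5 /š/ blocks.
From /ḍ/ at 1 leftward: word edge.
From /ḍ/ at 8 rightward: word edge.
From /ḍ/ at 8 leftward: 7 /i/ → [+RTR]; 6 /e/ → [+RTR]; 5 /š/ blocks.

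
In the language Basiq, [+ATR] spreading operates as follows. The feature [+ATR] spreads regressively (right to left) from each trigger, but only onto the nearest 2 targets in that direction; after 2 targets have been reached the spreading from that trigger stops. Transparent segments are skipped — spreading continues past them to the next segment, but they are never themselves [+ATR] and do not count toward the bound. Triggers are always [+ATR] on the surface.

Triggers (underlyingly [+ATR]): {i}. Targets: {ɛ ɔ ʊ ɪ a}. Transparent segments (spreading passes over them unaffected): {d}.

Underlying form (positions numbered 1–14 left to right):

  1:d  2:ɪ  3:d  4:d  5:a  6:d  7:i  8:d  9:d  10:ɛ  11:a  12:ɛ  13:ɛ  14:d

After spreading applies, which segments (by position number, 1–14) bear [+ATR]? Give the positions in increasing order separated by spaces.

2 5 7

From /i/ at 7 leftward: 6 /d/ transparent; 5 /a/ → [+ATR]; 4 /d/ transparent; 3 /d/ transparent; 2 /ɪ/ → [+ATR]; bound reached.
Targets with no active source: positions 10 11 12 13 stay [-ATR].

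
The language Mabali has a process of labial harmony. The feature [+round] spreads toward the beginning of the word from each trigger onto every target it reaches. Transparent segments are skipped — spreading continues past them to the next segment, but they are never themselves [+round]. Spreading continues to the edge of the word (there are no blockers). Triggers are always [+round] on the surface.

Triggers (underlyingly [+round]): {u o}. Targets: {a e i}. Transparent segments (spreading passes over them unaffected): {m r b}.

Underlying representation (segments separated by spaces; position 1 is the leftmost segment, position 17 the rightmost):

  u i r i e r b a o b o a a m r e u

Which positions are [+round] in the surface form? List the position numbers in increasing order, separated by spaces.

From /u/ at 1 leftward: word edge.
From /o/ at 9 leftward: 8 /a/ → [+round]; 7 /b/ transparent; 6 /r/ transparent; 5 /e/ → [+round]; 4 /i/ → [+round]; 3 /r/ transparent; 2 /i/ → [+round]; 1 /u/ is itself a trigger — this domain ends here.
From /o/ at 11 leftward: 10 /b/ transparent; 9 /o/ is itself a trigger — this domain ends here.
From /u/ at 17 leftward: 16 /e/ → [+round]; 15 /r/ transparent; 14 /m/ transparent; 13 /a/ → [+round]; 12 /a/ → [+round]; 11 /o/ is itself a trigger — this domain ends here.

1 2 4 5 8 9 11 12 13 16 17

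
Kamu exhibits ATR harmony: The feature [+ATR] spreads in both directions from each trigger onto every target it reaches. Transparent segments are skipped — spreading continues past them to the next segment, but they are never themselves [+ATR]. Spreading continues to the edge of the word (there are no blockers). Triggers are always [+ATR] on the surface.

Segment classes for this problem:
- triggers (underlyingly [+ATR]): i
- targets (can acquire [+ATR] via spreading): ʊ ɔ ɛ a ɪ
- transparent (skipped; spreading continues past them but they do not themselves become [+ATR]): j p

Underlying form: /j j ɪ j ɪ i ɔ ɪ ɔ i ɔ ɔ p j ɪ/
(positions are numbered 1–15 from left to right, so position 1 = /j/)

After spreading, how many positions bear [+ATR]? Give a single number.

From /i/ at 6 rightward: 7 /ɔ/ → [+ATR]; 8 /ɪ/ → [+ATR]; 9 /ɔ/ → [+ATR]; 10 /i/ is itself a trigger — this domain ends here.
From /i/ at 6 leftward: 5 /ɪ/ → [+ATR]; 4 /j/ transparent; 3 /ɪ/ → [+ATR]; 2 /j/ transparent; 1 /j/ transparent; word edge.
From /i/ at 10 rightward: 11 /ɔ/ → [+ATR]; 12 /ɔ/ → [+ATR]; 13 /p/ transparent; 14 /j/ transparent; 15 /ɪ/ → [+ATR]; word edge.
From /i/ at 10 leftward: 9 /ɔ/ → [+ATR]; 8 /ɪ/ → [+ATR]; 7 /ɔ/ → [+ATR]; 6 /i/ is itself a trigger — this domain ends here.
[+ATR] positions on the surface: 3 5 6 7 8 9 10 11 12 15.

10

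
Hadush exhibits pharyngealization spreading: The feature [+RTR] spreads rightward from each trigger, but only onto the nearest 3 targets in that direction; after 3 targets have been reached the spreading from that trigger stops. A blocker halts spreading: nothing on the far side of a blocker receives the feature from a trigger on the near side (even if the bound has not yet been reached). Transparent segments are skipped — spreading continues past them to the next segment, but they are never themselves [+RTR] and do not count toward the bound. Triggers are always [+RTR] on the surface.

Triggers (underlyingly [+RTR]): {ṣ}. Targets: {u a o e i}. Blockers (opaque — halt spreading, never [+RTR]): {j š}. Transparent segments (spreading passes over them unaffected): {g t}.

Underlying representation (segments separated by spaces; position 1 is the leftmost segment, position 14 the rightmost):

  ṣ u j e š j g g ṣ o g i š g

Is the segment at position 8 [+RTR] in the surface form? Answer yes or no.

From /ṣ/ at 1 rightward: 2 /u/ → [+RTR]; 3 /j/ blocks.
From /ṣ/ at 9 rightward: 10 /o/ → [+RTR]; 11 /g/ transparent; 12 /i/ → [+RTR]; 13 /š/ blocks.
Target with no active source: position 4 stays [-emphatic].
[+RTR] positions on the surface: 1 2 9 10 12.

no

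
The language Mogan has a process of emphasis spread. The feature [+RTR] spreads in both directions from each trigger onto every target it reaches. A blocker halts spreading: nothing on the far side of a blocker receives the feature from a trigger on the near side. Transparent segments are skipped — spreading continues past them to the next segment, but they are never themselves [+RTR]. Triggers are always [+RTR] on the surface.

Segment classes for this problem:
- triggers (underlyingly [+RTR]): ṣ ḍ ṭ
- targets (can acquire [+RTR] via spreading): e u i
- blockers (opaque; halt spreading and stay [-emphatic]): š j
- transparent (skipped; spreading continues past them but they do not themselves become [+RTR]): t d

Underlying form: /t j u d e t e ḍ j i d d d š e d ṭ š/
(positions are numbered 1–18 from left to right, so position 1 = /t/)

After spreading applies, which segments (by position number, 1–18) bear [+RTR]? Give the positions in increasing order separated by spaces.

From /ḍ/ at 8 rightward: 9 /j/ blocks.
From /ḍ/ at 8 leftward: 7 /e/ → [+RTR]; 6 /t/ transparent; 5 /e/ → [+RTR]; 4 /d/ transparent; 3 /u/ → [+RTR]; 2 /j/ blocks.
From /ṭ/ at 17 rightward: 18 /š/ blocks.
From /ṭ/ at 17 leftward: 16 /d/ transparent; 15 /e/ → [+RTR]; 14 /š/ blocks.
Target with no active source: position 10 stays [-emphatic].

3 5 7 8 15 17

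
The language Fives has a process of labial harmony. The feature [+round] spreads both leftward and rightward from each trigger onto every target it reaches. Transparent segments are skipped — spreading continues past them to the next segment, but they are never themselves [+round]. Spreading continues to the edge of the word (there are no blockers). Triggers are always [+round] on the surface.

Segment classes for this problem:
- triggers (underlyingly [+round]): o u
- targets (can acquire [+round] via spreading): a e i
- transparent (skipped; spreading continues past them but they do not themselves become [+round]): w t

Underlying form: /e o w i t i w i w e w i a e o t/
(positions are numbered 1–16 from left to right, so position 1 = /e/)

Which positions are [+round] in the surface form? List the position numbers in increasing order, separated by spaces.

From /o/ at 2 rightward: 3 /w/ transparent; 4 /i/ → [+round]; 5 /t/ transparent; 6 /i/ → [+round]; 7 /w/ transparent; 8 /i/ → [+round]; 9 /w/ transparent; 10 /e/ → [+round]; 11 /w/ transparent; 12 /i/ → [+round]; 13 /a/ → [+round]; 14 /e/ → [+round]; 15 /o/ is itself a trigger — this domain ends here.
From /o/ at 2 leftward: 1 /e/ → [+round]; word edge.
From /o/ at 15 rightward: 16 /t/ transparent; word edge.
From /o/ at 15 leftward: 14 /e/ → [+round]; 13 /a/ → [+round]; 12 /i/ → [+round]; 11 /w/ transparent; 10 /e/ → [+round]; 9 /w/ transparent; 8 /i/ → [+round]; 7 /w/ transparent; 6 /i/ → [+round]; 5 /t/ transparent; 4 /i/ → [+round]; 3 /w/ transparent; 2 /o/ is itself a trigger — this domain ends here.

1 2 4 6 8 10 12 13 14 15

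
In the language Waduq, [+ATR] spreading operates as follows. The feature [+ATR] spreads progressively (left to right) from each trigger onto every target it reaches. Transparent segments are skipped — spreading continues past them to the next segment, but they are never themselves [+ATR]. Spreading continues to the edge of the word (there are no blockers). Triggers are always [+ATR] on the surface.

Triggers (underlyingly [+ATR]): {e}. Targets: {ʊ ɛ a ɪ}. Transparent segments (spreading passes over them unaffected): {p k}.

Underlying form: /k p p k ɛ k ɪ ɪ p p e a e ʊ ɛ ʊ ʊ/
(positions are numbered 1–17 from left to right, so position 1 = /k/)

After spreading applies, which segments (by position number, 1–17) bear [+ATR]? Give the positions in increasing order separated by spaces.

11 12 13 14 15 16 17

From /e/ at 11 rightward: 12 /a/ → [+ATR]; 13 /e/ is itself a trigger — this domain ends here.
From /e/ at 13 rightward: 14 /ʊ/ → [+ATR]; 15 /ɛ/ → [+ATR]; 16 /ʊ/ → [+ATR]; 17 /ʊ/ → [+ATR]; word edge.
Targets with no active source: positions 5 7 8 stay [-ATR].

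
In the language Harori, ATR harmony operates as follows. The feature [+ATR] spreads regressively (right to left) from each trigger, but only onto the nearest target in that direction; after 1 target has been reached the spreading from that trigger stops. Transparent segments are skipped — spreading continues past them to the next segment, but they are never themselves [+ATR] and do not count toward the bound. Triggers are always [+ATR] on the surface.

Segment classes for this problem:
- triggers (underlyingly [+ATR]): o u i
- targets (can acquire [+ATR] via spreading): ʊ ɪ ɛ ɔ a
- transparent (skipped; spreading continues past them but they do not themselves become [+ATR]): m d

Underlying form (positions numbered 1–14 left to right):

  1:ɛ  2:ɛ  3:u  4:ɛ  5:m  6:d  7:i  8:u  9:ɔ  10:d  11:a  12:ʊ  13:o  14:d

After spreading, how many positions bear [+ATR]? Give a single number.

7

From /u/ at 3 leftward: 2 /ɛ/ → [+ATR]; bound reached.
From /i/ at 7 leftward: 6 /d/ transparent; 5 /m/ transparent; 4 /ɛ/ → [+ATR]; bound reached.
From /u/ at 8 leftward: 7 /i/ is itself a trigger — this domain ends here.
From /o/ at 13 leftward: 12 /ʊ/ → [+ATR]; bound reached.
Targets with no active source: positions 1 9 11 stay [-ATR].
[+ATR] positions on the surface: 2 3 4 7 8 12 13.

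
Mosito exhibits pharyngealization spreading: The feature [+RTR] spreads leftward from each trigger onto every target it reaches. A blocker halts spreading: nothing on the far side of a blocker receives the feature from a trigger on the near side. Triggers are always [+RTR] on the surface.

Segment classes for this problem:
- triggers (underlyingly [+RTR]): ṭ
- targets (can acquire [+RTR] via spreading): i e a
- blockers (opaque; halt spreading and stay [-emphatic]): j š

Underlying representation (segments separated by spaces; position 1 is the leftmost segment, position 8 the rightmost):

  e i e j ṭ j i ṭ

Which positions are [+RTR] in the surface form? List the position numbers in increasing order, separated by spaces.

5 7 8

From /ṭ/ at 5 leftward: 4 /j/ blocks.
From /ṭ/ at 8 leftward: 7 /i/ → [+RTR]; 6 /j/ blocks.
Targets with no active source: positions 1 2 3 stay [-emphatic].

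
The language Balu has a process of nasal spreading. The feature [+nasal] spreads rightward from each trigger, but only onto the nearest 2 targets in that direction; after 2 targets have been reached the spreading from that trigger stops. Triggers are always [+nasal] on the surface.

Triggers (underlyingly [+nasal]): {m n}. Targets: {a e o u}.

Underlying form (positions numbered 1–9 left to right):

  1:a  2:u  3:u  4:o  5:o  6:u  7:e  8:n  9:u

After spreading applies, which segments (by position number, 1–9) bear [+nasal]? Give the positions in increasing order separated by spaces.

From /n/ at 8 rightward: 9 /u/ → [+nasal]; word edge.
Targets with no active source: positions 1 2 3 4 5 6 7 stay [-nasal].

8 9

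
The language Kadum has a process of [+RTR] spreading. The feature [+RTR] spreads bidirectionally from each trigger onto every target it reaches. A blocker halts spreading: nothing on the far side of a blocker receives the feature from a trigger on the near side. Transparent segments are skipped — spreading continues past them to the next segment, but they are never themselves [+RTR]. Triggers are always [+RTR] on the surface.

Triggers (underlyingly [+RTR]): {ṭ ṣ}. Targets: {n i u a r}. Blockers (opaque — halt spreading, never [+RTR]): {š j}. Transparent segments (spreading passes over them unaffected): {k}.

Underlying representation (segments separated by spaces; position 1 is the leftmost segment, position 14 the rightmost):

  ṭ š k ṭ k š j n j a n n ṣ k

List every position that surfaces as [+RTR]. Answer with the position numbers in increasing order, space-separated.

From /ṭ/ at 1 rightward: 2 /š/ blocks.
From /ṭ/ at 1 leftward: word edge.
From /ṭ/ at 4 rightward: 5 /k/ transparent; 6 /š/ blocks.
From /ṭ/ at 4 leftward: 3 /k/ transparent; 2 /š/ blocks.
From /ṣ/ at 13 rightward: 14 /k/ transparent; word edge.
From /ṣ/ at 13 leftward: 12 /n/ → [+RTR]; 11 /n/ → [+RTR]; 10 /a/ → [+RTR]; 9 /j/ blocks.
Target with no active source: position 8 stays [-emphatic].

1 4 10 11 12 13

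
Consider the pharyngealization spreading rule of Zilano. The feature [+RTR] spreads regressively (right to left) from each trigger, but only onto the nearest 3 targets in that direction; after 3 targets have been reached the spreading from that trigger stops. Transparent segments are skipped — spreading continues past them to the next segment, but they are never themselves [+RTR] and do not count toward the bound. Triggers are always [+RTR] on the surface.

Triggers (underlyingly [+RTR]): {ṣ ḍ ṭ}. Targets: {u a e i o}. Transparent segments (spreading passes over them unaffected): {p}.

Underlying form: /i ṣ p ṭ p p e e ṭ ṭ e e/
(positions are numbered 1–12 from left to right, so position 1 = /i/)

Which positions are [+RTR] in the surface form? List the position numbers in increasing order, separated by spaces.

From /ṣ/ at 2 leftward: 1 /i/ → [+RTR]; word edge.
From /ṭ/ at 4 leftward: 3 /p/ transparent; 2 /ṣ/ is itself a trigger — this domain ends here.
From /ṭ/ at 9 leftward: 8 /e/ → [+RTR]; 7 /e/ → [+RTR]; 6 /p/ transparent; 5 /p/ transparent; 4 /ṭ/ is itself a trigger — this domain ends here.
From /ṭ/ at 10 leftward: 9 /ṭ/ is itself a trigger — this domain ends here.
Targets with no active source: positions 11 12 stay [-emphatic].

1 2 4 7 8 9 10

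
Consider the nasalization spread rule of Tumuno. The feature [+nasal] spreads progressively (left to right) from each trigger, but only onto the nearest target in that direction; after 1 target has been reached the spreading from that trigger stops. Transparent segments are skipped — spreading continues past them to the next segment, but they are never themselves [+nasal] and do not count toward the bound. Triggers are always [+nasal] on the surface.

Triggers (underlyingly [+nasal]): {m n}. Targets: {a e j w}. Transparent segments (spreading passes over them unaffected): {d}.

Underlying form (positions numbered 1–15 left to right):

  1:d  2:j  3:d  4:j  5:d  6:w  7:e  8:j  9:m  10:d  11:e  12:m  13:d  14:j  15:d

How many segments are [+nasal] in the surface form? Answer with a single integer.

From /m/ at 9 rightward: 10 /d/ transparent; 11 /e/ → [+nasal]; bound reached.
From /m/ at 12 rightward: 13 /d/ transparent; 14 /j/ → [+nasal]; bound reached.
Targets with no active source: positions 2 4 6 7 8 stay [-nasal].
[+nasal] positions on the surface: 9 11 12 14.

4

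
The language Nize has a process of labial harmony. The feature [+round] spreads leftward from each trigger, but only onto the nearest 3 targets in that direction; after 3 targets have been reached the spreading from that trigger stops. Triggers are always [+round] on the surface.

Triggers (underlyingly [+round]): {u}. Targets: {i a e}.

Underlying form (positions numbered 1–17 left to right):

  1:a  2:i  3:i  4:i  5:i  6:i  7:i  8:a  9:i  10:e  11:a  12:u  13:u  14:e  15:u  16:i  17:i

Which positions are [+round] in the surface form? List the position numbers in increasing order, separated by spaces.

9 10 11 12 13 14 15

From /u/ at 12 leftward: 11 /a/ → [+round]; 10 /e/ → [+round]; 9 /i/ → [+round]; bound reached.
From /u/ at 13 leftward: 12 /u/ is itself a trigger — this domain ends here.
From /u/ at 15 leftward: 14 /e/ → [+round]; 13 /u/ is itself a trigger — this domain ends here.
Targets with no active source: positions 1 2 3 4 5 6 7 8 16 17 stay [-round].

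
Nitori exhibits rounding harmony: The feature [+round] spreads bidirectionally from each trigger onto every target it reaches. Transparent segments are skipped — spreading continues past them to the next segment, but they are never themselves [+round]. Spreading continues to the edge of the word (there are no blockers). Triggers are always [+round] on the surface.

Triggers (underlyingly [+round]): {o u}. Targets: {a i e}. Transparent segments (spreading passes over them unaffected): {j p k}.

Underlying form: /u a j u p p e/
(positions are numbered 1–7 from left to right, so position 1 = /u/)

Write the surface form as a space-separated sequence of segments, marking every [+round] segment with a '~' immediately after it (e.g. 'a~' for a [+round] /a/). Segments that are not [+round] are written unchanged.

From /u/ at 1 rightward: 2 /a/ → [+round]; 3 /j/ transparent; 4 /u/ is itself a trigger — this domain ends here.
From /u/ at 1 leftward: word edge.
From /u/ at 4 rightward: 5 /p/ transparent; 6 /p/ transparent; 7 /e/ → [+round]; word edge.
From /u/ at 4 leftward: 3 /j/ transparent; 2 /a/ → [+round]; 1 /u/ is itself a trigger — this domain ends here.
[+round] positions on the surface: 1 2 4 7.

u~ a~ j u~ p p e~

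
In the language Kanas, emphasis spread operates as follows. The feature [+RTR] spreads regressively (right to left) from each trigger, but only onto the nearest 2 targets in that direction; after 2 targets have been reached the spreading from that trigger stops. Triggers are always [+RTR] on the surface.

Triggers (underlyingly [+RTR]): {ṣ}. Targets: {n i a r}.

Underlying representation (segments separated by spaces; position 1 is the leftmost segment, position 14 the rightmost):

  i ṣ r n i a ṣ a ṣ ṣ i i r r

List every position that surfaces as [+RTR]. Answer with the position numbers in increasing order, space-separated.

From /ṣ/ at 2 leftward: 1 /i/ → [+RTR]; word edge.
From /ṣ/ at 7 leftward: 6 /a/ → [+RTR]; 5 /i/ → [+RTR]; bound reached.
From /ṣ/ at 9 leftward: 8 /a/ → [+RTR]; 7 /ṣ/ is itself a trigger — this domain ends here.
From /ṣ/ at 10 leftward: 9 /ṣ/ is itself a trigger — this domain ends here.
Targets with no active source: positions 3 4 11 12 13 14 stay [-emphatic].

1 2 5 6 7 8 9 10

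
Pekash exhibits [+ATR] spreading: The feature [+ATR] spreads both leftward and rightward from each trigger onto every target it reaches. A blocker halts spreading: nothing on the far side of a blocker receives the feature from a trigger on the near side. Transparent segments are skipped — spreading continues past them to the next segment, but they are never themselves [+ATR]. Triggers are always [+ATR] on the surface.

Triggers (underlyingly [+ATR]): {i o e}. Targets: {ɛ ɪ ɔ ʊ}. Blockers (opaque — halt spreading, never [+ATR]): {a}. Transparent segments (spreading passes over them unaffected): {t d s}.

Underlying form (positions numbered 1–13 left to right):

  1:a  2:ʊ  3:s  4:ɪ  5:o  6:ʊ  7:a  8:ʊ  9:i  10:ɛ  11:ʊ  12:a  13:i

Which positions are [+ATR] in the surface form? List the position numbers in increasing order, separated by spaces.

2 4 5 6 8 9 10 11 13

From /o/ at 5 rightward: 6 /ʊ/ → [+ATR]; 7 /a/ blocks.
From /o/ at 5 leftward: 4 /ɪ/ → [+ATR]; 3 /s/ transparent; 2 /ʊ/ → [+ATR]; 1 /a/ blocks.
From /i/ at 9 rightward: 10 /ɛ/ → [+ATR]; 11 /ʊ/ → [+ATR]; 12 /a/ blocks.
From /i/ at 9 leftward: 8 /ʊ/ → [+ATR]; 7 /a/ blocks.
From /i/ at 13 rightward: word edge.
From /i/ at 13 leftward: 12 /a/ blocks.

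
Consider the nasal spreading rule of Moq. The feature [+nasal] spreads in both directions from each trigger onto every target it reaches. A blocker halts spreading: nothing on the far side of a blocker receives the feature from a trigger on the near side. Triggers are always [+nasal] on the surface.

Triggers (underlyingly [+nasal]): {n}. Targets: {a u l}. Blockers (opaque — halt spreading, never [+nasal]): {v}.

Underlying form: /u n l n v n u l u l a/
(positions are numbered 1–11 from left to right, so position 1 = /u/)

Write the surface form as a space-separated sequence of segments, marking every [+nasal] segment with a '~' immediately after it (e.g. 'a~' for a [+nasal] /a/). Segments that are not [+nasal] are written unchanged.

u~ n~ l~ n~ v n~ u~ l~ u~ l~ a~

From /n/ at 2 rightward: 3 /l/ → [+nasal]; 4 /n/ is itself a trigger — this domain ends here.
From /n/ at 2 leftward: 1 /u/ → [+nasal]; word edge.
From /n/ at 4 rightward: 5 /v/ blocks.
From /n/ at 4 leftward: 3 /l/ → [+nasal]; 2 /n/ is itself a trigger — this domain ends here.
From /n/ at 6 rightward: 7 /u/ → [+nasal]; 8 /l/ → [+nasal]; 9 /u/ → [+nasal]; 10 /l/ → [+nasal]; 11 /a/ → [+nasal]; word edge.
From /n/ at 6 leftward: 5 /v/ blocks.
[+nasal] positions on the surface: 1 2 3 4 6 7 8 9 10 11.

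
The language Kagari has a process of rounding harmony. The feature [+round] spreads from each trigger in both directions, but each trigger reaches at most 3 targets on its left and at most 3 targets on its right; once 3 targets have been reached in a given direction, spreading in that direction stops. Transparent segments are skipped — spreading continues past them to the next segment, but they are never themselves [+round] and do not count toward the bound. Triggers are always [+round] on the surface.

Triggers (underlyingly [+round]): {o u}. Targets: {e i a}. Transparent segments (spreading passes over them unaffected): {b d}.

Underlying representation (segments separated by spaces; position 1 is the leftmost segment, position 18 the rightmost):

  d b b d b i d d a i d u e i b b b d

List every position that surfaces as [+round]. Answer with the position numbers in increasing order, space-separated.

From /u/ at 12 rightward: 13 /e/ → [+round]; 14 /i/ → [+round]; 15 /b/ transparent; 16 /b/ transparent; 17 /b/ transparent; 18 /d/ transparent; word edge.
From /u/ at 12 leftward: 11 /d/ transparent; 10 /i/ → [+round]; 9 /a/ → [+round]; 8 /d/ transparent; 7 /d/ transparent; 6 /i/ → [+round]; bound reached.

6 9 10 12 13 14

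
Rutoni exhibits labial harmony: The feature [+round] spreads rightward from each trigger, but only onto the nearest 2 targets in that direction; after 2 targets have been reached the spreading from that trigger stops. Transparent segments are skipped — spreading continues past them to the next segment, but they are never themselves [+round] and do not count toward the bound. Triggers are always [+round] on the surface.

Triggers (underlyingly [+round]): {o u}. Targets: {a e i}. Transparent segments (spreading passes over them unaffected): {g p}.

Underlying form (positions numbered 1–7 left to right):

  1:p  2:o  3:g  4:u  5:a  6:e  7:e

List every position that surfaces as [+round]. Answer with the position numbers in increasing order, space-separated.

From /o/ at 2 rightward: 3 /g/ transparent; 4 /u/ is itself a trigger — this domain ends here.
From /u/ at 4 rightward: 5 /a/ → [+round]; 6 /e/ → [+round]; bound reached.
Target with no active source: position 7 stays [-round].

2 4 5 6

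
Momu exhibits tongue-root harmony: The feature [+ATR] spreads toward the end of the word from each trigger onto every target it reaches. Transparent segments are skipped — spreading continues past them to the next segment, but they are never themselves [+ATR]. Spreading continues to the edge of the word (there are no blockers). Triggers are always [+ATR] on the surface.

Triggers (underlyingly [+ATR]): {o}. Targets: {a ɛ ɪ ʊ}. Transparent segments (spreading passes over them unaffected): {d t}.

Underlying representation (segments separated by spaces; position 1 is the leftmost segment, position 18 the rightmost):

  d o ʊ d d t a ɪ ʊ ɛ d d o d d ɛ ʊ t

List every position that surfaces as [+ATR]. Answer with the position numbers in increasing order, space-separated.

2 3 7 8 9 10 13 16 17

From /o/ at 2 rightward: 3 /ʊ/ → [+ATR]; 4 /d/ transparent; 5 /d/ transparent; 6 /t/ transparent; 7 /a/ → [+ATR]; 8 /ɪ/ → [+ATR]; 9 /ʊ/ → [+ATR]; 10 /ɛ/ → [+ATR]; 11 /d/ transparent; 12 /d/ transparent; 13 /o/ is itself a trigger — this domain ends here.
From /o/ at 13 rightward: 14 /d/ transparent; 15 /d/ transparent; 16 /ɛ/ → [+ATR]; 17 /ʊ/ → [+ATR]; 18 /t/ transparent; word edge.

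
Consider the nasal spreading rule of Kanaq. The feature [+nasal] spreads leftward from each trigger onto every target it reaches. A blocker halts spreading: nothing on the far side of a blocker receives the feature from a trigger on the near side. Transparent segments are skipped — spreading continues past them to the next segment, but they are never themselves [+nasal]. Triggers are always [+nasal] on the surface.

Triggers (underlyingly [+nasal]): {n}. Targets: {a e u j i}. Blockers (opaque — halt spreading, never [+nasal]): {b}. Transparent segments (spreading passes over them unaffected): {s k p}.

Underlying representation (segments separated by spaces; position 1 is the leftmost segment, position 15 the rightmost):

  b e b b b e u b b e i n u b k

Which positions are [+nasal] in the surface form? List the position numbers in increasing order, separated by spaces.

From /n/ at 12 leftward: 11 /i/ → [+nasal]; 10 /e/ → [+nasal]; 9 /b/ blocks.
Targets with no active source: positions 2 6 7 13 stay [-nasal].

10 11 12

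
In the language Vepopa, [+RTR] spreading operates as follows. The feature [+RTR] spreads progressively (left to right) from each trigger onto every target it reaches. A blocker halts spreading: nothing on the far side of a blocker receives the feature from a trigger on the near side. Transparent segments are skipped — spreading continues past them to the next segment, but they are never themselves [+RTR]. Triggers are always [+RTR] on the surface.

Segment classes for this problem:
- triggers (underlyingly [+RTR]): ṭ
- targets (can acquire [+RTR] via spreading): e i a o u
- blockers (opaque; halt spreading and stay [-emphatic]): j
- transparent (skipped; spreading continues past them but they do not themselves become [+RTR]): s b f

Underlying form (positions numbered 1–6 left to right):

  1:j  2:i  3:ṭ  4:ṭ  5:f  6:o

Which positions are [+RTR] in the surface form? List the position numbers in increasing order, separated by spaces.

From /ṭ/ at 3 rightward: 4 /ṭ/ is itself a trigger — this domain ends here.
From /ṭ/ at 4 rightward: 5 /f/ transparent; 6 /o/ → [+RTR]; word edge.
Target with no active source: position 2 stays [-emphatic].

3 4 6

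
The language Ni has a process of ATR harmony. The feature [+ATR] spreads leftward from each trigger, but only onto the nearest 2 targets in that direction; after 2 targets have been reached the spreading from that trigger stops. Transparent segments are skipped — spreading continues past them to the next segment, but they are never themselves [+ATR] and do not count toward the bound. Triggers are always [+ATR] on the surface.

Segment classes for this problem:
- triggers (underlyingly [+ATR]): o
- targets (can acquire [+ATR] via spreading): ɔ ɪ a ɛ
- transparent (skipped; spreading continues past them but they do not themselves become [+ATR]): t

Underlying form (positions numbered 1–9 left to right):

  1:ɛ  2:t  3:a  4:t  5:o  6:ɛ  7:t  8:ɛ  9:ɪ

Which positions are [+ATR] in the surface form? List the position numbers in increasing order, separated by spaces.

From /o/ at 5 leftward: 4 /t/ transparent; 3 /a/ → [+ATR]; 2 /t/ transparent; 1 /ɛ/ → [+ATR]; bound reached.
Targets with no active source: positions 6 8 9 stay [-ATR].

1 3 5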